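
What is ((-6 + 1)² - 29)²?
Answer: 16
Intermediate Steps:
((-6 + 1)² - 29)² = ((-5)² - 29)² = (25 - 29)² = (-4)² = 16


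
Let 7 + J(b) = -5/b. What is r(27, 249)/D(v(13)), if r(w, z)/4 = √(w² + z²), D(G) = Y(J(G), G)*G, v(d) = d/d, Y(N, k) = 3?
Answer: 4*√6970 ≈ 333.95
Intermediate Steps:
J(b) = -7 - 5/b
v(d) = 1
D(G) = 3*G
r(w, z) = 4*√(w² + z²)
r(27, 249)/D(v(13)) = (4*√(27² + 249²))/((3*1)) = (4*√(729 + 62001))/3 = (4*√62730)*(⅓) = (4*(3*√6970))*(⅓) = (12*√6970)*(⅓) = 4*√6970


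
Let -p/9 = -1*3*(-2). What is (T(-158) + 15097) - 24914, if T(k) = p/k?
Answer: -775516/79 ≈ -9816.7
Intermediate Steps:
p = -54 (p = -9*(-1*3)*(-2) = -(-27)*(-2) = -9*6 = -54)
T(k) = -54/k
(T(-158) + 15097) - 24914 = (-54/(-158) + 15097) - 24914 = (-54*(-1/158) + 15097) - 24914 = (27/79 + 15097) - 24914 = 1192690/79 - 24914 = -775516/79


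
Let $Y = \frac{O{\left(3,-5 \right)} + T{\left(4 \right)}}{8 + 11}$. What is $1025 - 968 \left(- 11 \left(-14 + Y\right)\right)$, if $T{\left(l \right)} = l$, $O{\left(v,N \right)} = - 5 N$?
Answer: $- \frac{2504101}{19} \approx -1.3179 \cdot 10^{5}$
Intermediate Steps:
$Y = \frac{29}{19}$ ($Y = \frac{\left(-5\right) \left(-5\right) + 4}{8 + 11} = \frac{25 + 4}{19} = 29 \cdot \frac{1}{19} = \frac{29}{19} \approx 1.5263$)
$1025 - 968 \left(- 11 \left(-14 + Y\right)\right) = 1025 - 968 \left(- 11 \left(-14 + \frac{29}{19}\right)\right) = 1025 - 968 \left(\left(-11\right) \left(- \frac{237}{19}\right)\right) = 1025 - \frac{2523576}{19} = - \frac{2504101}{19}$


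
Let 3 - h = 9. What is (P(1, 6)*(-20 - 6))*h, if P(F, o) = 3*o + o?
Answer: 3744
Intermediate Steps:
h = -6 (h = 3 - 1*9 = 3 - 9 = -6)
P(F, o) = 4*o
(P(1, 6)*(-20 - 6))*h = ((4*6)*(-20 - 6))*(-6) = (24*(-26))*(-6) = -624*(-6) = 3744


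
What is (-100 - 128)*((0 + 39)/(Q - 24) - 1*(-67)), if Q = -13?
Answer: -556320/37 ≈ -15036.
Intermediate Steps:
(-100 - 128)*((0 + 39)/(Q - 24) - 1*(-67)) = (-100 - 128)*((0 + 39)/(-13 - 24) - 1*(-67)) = -228*(39/(-37) + 67) = -228*(39*(-1/37) + 67) = -228*(-39/37 + 67) = -228*2440/37 = -556320/37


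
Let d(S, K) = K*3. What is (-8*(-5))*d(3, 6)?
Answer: 720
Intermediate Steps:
d(S, K) = 3*K
(-8*(-5))*d(3, 6) = (-8*(-5))*(3*6) = 40*18 = 720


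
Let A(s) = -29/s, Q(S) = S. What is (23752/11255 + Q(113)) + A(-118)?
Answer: 153203301/1328090 ≈ 115.36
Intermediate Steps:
(23752/11255 + Q(113)) + A(-118) = (23752/11255 + 113) - 29/(-118) = (23752*(1/11255) + 113) - 29*(-1/118) = (23752/11255 + 113) + 29/118 = 1295567/11255 + 29/118 = 153203301/1328090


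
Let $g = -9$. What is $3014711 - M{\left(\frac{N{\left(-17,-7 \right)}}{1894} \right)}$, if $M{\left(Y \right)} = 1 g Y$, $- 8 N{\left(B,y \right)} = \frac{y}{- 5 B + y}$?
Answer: $\frac{1187651427893}{393952} \approx 3.0147 \cdot 10^{6}$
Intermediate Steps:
$N{\left(B,y \right)} = - \frac{y}{8 \left(y - 5 B\right)}$ ($N{\left(B,y \right)} = - \frac{y \frac{1}{- 5 B + y}}{8} = - \frac{y \frac{1}{y - 5 B}}{8} = - \frac{y}{8 \left(y - 5 B\right)}$)
$M{\left(Y \right)} = - 9 Y$ ($M{\left(Y \right)} = 1 \left(-9\right) Y = - 9 Y$)
$3014711 - M{\left(\frac{N{\left(-17,-7 \right)}}{1894} \right)} = 3014711 - - 9 \frac{\frac{1}{8} \left(-7\right) \frac{1}{\left(-1\right) \left(-7\right) + 5 \left(-17\right)}}{1894} = 3014711 - - 9 \cdot \frac{1}{8} \left(-7\right) \frac{1}{7 - 85} \cdot \frac{1}{1894} = 3014711 - - 9 \cdot \frac{1}{8} \left(-7\right) \frac{1}{-78} \cdot \frac{1}{1894} = 3014711 - - 9 \cdot \frac{1}{8} \left(-7\right) \left(- \frac{1}{78}\right) \frac{1}{1894} = 3014711 - - 9 \cdot \frac{7}{624} \cdot \frac{1}{1894} = 3014711 - \left(-9\right) \frac{7}{1181856} = 3014711 - - \frac{21}{393952} = 3014711 + \frac{21}{393952} = \frac{1187651427893}{393952}$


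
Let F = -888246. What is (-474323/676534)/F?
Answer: 474323/600928619364 ≈ 7.8932e-7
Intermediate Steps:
(-474323/676534)/F = -474323/676534/(-888246) = -474323*1/676534*(-1/888246) = -474323/676534*(-1/888246) = 474323/600928619364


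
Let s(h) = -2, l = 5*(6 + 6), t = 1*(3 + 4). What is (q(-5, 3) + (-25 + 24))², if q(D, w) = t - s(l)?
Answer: 64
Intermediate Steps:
t = 7 (t = 1*7 = 7)
l = 60 (l = 5*12 = 60)
q(D, w) = 9 (q(D, w) = 7 - 1*(-2) = 7 + 2 = 9)
(q(-5, 3) + (-25 + 24))² = (9 + (-25 + 24))² = (9 - 1)² = 8² = 64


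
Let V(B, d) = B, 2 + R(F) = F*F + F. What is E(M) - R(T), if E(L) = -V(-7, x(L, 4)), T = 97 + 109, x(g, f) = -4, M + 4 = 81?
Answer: -42633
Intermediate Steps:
M = 77 (M = -4 + 81 = 77)
T = 206
R(F) = -2 + F + F**2 (R(F) = -2 + (F*F + F) = -2 + (F**2 + F) = -2 + (F + F**2) = -2 + F + F**2)
E(L) = 7 (E(L) = -1*(-7) = 7)
E(M) - R(T) = 7 - (-2 + 206 + 206**2) = 7 - (-2 + 206 + 42436) = 7 - 1*42640 = 7 - 42640 = -42633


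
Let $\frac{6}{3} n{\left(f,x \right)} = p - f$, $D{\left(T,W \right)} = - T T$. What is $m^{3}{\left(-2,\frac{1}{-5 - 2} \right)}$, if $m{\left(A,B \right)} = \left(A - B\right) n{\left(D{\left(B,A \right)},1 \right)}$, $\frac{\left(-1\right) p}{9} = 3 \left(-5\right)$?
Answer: $- \frac{79529190064064}{40353607} \approx -1.9708 \cdot 10^{6}$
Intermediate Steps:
$D{\left(T,W \right)} = - T^{2}$
$p = 135$ ($p = - 9 \cdot 3 \left(-5\right) = \left(-9\right) \left(-15\right) = 135$)
$n{\left(f,x \right)} = \frac{135}{2} - \frac{f}{2}$ ($n{\left(f,x \right)} = \frac{135 - f}{2} = \frac{135}{2} - \frac{f}{2}$)
$m{\left(A,B \right)} = \left(\frac{135}{2} + \frac{B^{2}}{2}\right) \left(A - B\right)$ ($m{\left(A,B \right)} = \left(A - B\right) \left(\frac{135}{2} - \frac{\left(-1\right) B^{2}}{2}\right) = \left(A - B\right) \left(\frac{135}{2} + \frac{B^{2}}{2}\right) = \left(\frac{135}{2} + \frac{B^{2}}{2}\right) \left(A - B\right)$)
$m^{3}{\left(-2,\frac{1}{-5 - 2} \right)} = \left(\frac{\left(135 + \left(\frac{1}{-5 - 2}\right)^{2}\right) \left(-2 - \frac{1}{-5 - 2}\right)}{2}\right)^{3} = \left(\frac{\left(135 + \left(\frac{1}{-7}\right)^{2}\right) \left(-2 - \frac{1}{-7}\right)}{2}\right)^{3} = \left(\frac{\left(135 + \left(- \frac{1}{7}\right)^{2}\right) \left(-2 - - \frac{1}{7}\right)}{2}\right)^{3} = \left(\frac{\left(135 + \frac{1}{49}\right) \left(-2 + \frac{1}{7}\right)}{2}\right)^{3} = \left(\frac{1}{2} \cdot \frac{6616}{49} \left(- \frac{13}{7}\right)\right)^{3} = \left(- \frac{43004}{343}\right)^{3} = - \frac{79529190064064}{40353607}$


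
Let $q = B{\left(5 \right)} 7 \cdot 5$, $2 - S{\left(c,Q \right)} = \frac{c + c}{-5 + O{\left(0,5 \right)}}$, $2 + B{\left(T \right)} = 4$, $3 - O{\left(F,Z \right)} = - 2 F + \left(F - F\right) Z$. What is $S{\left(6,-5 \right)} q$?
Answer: $560$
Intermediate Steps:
$O{\left(F,Z \right)} = 3 + 2 F$ ($O{\left(F,Z \right)} = 3 - \left(- 2 F + \left(F - F\right) Z\right) = 3 - \left(- 2 F + 0 Z\right) = 3 - \left(- 2 F + 0\right) = 3 - - 2 F = 3 + 2 F$)
$B{\left(T \right)} = 2$ ($B{\left(T \right)} = -2 + 4 = 2$)
$S{\left(c,Q \right)} = 2 + c$ ($S{\left(c,Q \right)} = 2 - \frac{c + c}{-5 + \left(3 + 2 \cdot 0\right)} = 2 - \frac{2 c}{-5 + \left(3 + 0\right)} = 2 - \frac{2 c}{-5 + 3} = 2 - \frac{2 c}{-2} = 2 - 2 c \left(- \frac{1}{2}\right) = 2 - - c = 2 + c$)
$q = 70$ ($q = 2 \cdot 7 \cdot 5 = 14 \cdot 5 = 70$)
$S{\left(6,-5 \right)} q = \left(2 + 6\right) 70 = 8 \cdot 70 = 560$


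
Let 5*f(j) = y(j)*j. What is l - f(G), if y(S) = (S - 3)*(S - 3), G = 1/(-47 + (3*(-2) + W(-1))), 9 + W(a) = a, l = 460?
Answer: 115028840/250047 ≈ 460.03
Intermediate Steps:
W(a) = -9 + a
G = -1/63 (G = 1/(-47 + (3*(-2) + (-9 - 1))) = 1/(-47 + (-6 - 10)) = 1/(-47 - 16) = 1/(-63) = -1/63 ≈ -0.015873)
y(S) = (-3 + S)**2 (y(S) = (-3 + S)*(-3 + S) = (-3 + S)**2)
f(j) = j*(-3 + j)**2/5 (f(j) = ((-3 + j)**2*j)/5 = (j*(-3 + j)**2)/5 = j*(-3 + j)**2/5)
l - f(G) = 460 - (-1)*(-3 - 1/63)**2/(5*63) = 460 - (-1)*(-190/63)**2/(5*63) = 460 - (-1)*36100/(5*63*3969) = 460 - 1*(-7220/250047) = 460 + 7220/250047 = 115028840/250047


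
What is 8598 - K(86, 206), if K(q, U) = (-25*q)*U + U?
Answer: 451292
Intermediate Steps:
K(q, U) = U - 25*U*q (K(q, U) = -25*U*q + U = U - 25*U*q)
8598 - K(86, 206) = 8598 - 206*(1 - 25*86) = 8598 - 206*(1 - 2150) = 8598 - 206*(-2149) = 8598 - 1*(-442694) = 8598 + 442694 = 451292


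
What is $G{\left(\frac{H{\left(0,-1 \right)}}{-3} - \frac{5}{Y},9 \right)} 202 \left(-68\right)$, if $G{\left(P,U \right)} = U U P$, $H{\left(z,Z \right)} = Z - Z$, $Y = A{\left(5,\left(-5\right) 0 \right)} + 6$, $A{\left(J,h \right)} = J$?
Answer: $\frac{5563080}{11} \approx 5.0573 \cdot 10^{5}$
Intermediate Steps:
$Y = 11$ ($Y = 5 + 6 = 11$)
$H{\left(z,Z \right)} = 0$
$G{\left(P,U \right)} = P U^{2}$ ($G{\left(P,U \right)} = U^{2} P = P U^{2}$)
$G{\left(\frac{H{\left(0,-1 \right)}}{-3} - \frac{5}{Y},9 \right)} 202 \left(-68\right) = \left(\frac{0}{-3} - \frac{5}{11}\right) 9^{2} \cdot 202 \left(-68\right) = \left(0 \left(- \frac{1}{3}\right) - \frac{5}{11}\right) 81 \cdot 202 \left(-68\right) = \left(0 - \frac{5}{11}\right) 81 \cdot 202 \left(-68\right) = \left(- \frac{5}{11}\right) 81 \cdot 202 \left(-68\right) = \left(- \frac{405}{11}\right) 202 \left(-68\right) = \left(- \frac{81810}{11}\right) \left(-68\right) = \frac{5563080}{11}$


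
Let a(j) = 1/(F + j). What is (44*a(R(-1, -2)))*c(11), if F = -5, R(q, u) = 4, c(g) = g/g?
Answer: -44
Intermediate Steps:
c(g) = 1
a(j) = 1/(-5 + j)
(44*a(R(-1, -2)))*c(11) = (44/(-5 + 4))*1 = (44/(-1))*1 = (44*(-1))*1 = -44*1 = -44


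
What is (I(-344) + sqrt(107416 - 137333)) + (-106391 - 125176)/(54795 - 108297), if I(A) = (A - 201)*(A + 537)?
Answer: -1875792101/17834 + I*sqrt(29917) ≈ -1.0518e+5 + 172.97*I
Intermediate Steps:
I(A) = (-201 + A)*(537 + A)
(I(-344) + sqrt(107416 - 137333)) + (-106391 - 125176)/(54795 - 108297) = ((-107937 + (-344)**2 + 336*(-344)) + sqrt(107416 - 137333)) + (-106391 - 125176)/(54795 - 108297) = ((-107937 + 118336 - 115584) + sqrt(-29917)) - 231567/(-53502) = (-105185 + I*sqrt(29917)) - 231567*(-1/53502) = (-105185 + I*sqrt(29917)) + 77189/17834 = -1875792101/17834 + I*sqrt(29917)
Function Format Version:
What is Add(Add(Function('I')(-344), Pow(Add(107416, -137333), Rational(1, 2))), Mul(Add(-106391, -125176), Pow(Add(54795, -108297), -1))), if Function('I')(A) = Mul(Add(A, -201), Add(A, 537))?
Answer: Add(Rational(-1875792101, 17834), Mul(I, Pow(29917, Rational(1, 2)))) ≈ Add(-1.0518e+5, Mul(172.97, I))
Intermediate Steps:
Function('I')(A) = Mul(Add(-201, A), Add(537, A))
Add(Add(Function('I')(-344), Pow(Add(107416, -137333), Rational(1, 2))), Mul(Add(-106391, -125176), Pow(Add(54795, -108297), -1))) = Add(Add(Add(-107937, Pow(-344, 2), Mul(336, -344)), Pow(Add(107416, -137333), Rational(1, 2))), Mul(Add(-106391, -125176), Pow(Add(54795, -108297), -1))) = Add(Add(Add(-107937, 118336, -115584), Pow(-29917, Rational(1, 2))), Mul(-231567, Pow(-53502, -1))) = Add(Add(-105185, Mul(I, Pow(29917, Rational(1, 2)))), Mul(-231567, Rational(-1, 53502))) = Add(Add(-105185, Mul(I, Pow(29917, Rational(1, 2)))), Rational(77189, 17834)) = Add(Rational(-1875792101, 17834), Mul(I, Pow(29917, Rational(1, 2))))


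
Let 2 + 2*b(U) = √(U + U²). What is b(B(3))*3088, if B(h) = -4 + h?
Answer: -3088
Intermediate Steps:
b(U) = -1 + √(U + U²)/2
b(B(3))*3088 = (-1 + √((-4 + 3)*(1 + (-4 + 3)))/2)*3088 = (-1 + √(-(1 - 1))/2)*3088 = (-1 + √(-1*0)/2)*3088 = (-1 + √0/2)*3088 = (-1 + (½)*0)*3088 = (-1 + 0)*3088 = -1*3088 = -3088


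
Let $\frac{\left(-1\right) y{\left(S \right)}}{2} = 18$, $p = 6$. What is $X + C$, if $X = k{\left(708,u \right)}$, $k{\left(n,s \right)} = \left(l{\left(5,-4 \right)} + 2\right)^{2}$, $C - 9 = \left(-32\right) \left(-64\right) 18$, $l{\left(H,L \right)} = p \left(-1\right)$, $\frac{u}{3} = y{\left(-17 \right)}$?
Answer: $36889$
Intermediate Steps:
$y{\left(S \right)} = -36$ ($y{\left(S \right)} = \left(-2\right) 18 = -36$)
$u = -108$ ($u = 3 \left(-36\right) = -108$)
$l{\left(H,L \right)} = -6$ ($l{\left(H,L \right)} = 6 \left(-1\right) = -6$)
$C = 36873$ ($C = 9 + \left(-32\right) \left(-64\right) 18 = 9 + 2048 \cdot 18 = 9 + 36864 = 36873$)
$k{\left(n,s \right)} = 16$ ($k{\left(n,s \right)} = \left(-6 + 2\right)^{2} = \left(-4\right)^{2} = 16$)
$X = 16$
$X + C = 16 + 36873 = 36889$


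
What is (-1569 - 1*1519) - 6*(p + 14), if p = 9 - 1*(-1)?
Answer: -3232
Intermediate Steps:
p = 10 (p = 9 + 1 = 10)
(-1569 - 1*1519) - 6*(p + 14) = (-1569 - 1*1519) - 6*(10 + 14) = (-1569 - 1519) - 6*24 = -3088 - 144 = -3232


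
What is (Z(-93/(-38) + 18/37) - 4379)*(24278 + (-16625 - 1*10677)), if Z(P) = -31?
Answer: 13335840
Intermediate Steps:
(Z(-93/(-38) + 18/37) - 4379)*(24278 + (-16625 - 1*10677)) = (-31 - 4379)*(24278 + (-16625 - 1*10677)) = -4410*(24278 + (-16625 - 10677)) = -4410*(24278 - 27302) = -4410*(-3024) = 13335840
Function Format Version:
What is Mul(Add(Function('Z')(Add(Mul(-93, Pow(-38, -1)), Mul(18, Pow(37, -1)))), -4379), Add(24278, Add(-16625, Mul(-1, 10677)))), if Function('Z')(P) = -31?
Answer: 13335840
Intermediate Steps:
Mul(Add(Function('Z')(Add(Mul(-93, Pow(-38, -1)), Mul(18, Pow(37, -1)))), -4379), Add(24278, Add(-16625, Mul(-1, 10677)))) = Mul(Add(-31, -4379), Add(24278, Add(-16625, Mul(-1, 10677)))) = Mul(-4410, Add(24278, Add(-16625, -10677))) = Mul(-4410, Add(24278, -27302)) = Mul(-4410, -3024) = 13335840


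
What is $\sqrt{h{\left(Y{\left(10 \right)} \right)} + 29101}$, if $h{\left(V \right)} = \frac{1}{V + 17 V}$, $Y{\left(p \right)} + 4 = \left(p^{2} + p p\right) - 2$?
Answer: $\frac{\sqrt{9857207221}}{582} \approx 170.59$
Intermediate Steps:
$Y{\left(p \right)} = -6 + 2 p^{2}$ ($Y{\left(p \right)} = -4 - \left(2 - p^{2} - p p\right) = -4 + \left(\left(p^{2} + p^{2}\right) - 2\right) = -4 + \left(2 p^{2} - 2\right) = -4 + \left(-2 + 2 p^{2}\right) = -6 + 2 p^{2}$)
$h{\left(V \right)} = \frac{1}{18 V}$
$\sqrt{h{\left(Y{\left(10 \right)} \right)} + 29101} = \sqrt{\frac{1}{18 \left(-6 + 2 \cdot 10^{2}\right)} + 29101} = \sqrt{\frac{1}{18 \left(-6 + 2 \cdot 100\right)} + 29101} = \sqrt{\frac{1}{18 \left(-6 + 200\right)} + 29101} = \sqrt{\frac{1}{18 \cdot 194} + 29101} = \sqrt{\frac{1}{18} \cdot \frac{1}{194} + 29101} = \sqrt{\frac{1}{3492} + 29101} = \sqrt{\frac{101620693}{3492}} = \frac{\sqrt{9857207221}}{582}$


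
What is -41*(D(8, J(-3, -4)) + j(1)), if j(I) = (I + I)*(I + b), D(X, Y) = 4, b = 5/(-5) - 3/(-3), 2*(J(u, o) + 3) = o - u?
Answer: -246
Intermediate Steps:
J(u, o) = -3 + o/2 - u/2 (J(u, o) = -3 + (o - u)/2 = -3 + (o/2 - u/2) = -3 + o/2 - u/2)
b = 0 (b = 5*(-⅕) - 3*(-⅓) = -1 + 1 = 0)
j(I) = 2*I² (j(I) = (I + I)*(I + 0) = (2*I)*I = 2*I²)
-41*(D(8, J(-3, -4)) + j(1)) = -41*(4 + 2*1²) = -41*(4 + 2*1) = -41*(4 + 2) = -41*6 = -246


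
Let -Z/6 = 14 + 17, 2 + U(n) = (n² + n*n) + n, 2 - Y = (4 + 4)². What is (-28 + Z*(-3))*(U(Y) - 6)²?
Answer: 30757979720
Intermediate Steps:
Y = -62 (Y = 2 - (4 + 4)² = 2 - 1*8² = 2 - 1*64 = 2 - 64 = -62)
U(n) = -2 + n + 2*n² (U(n) = -2 + ((n² + n*n) + n) = -2 + ((n² + n²) + n) = -2 + (2*n² + n) = -2 + (n + 2*n²) = -2 + n + 2*n²)
Z = -186 (Z = -6*(14 + 17) = -6*31 = -186)
(-28 + Z*(-3))*(U(Y) - 6)² = (-28 - 186*(-3))*((-2 - 62 + 2*(-62)²) - 6)² = (-28 + 558)*((-2 - 62 + 2*3844) - 6)² = 530*((-2 - 62 + 7688) - 6)² = 530*(7624 - 6)² = 530*7618² = 530*58033924 = 30757979720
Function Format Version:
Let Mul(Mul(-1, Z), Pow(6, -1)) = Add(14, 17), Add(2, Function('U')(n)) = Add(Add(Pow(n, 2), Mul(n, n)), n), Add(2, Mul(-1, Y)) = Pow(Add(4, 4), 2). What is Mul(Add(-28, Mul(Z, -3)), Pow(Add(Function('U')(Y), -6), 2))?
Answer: 30757979720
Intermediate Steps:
Y = -62 (Y = Add(2, Mul(-1, Pow(Add(4, 4), 2))) = Add(2, Mul(-1, Pow(8, 2))) = Add(2, Mul(-1, 64)) = Add(2, -64) = -62)
Function('U')(n) = Add(-2, n, Mul(2, Pow(n, 2))) (Function('U')(n) = Add(-2, Add(Add(Pow(n, 2), Mul(n, n)), n)) = Add(-2, Add(Add(Pow(n, 2), Pow(n, 2)), n)) = Add(-2, Add(Mul(2, Pow(n, 2)), n)) = Add(-2, Add(n, Mul(2, Pow(n, 2)))) = Add(-2, n, Mul(2, Pow(n, 2))))
Z = -186 (Z = Mul(-6, Add(14, 17)) = Mul(-6, 31) = -186)
Mul(Add(-28, Mul(Z, -3)), Pow(Add(Function('U')(Y), -6), 2)) = Mul(Add(-28, Mul(-186, -3)), Pow(Add(Add(-2, -62, Mul(2, Pow(-62, 2))), -6), 2)) = Mul(Add(-28, 558), Pow(Add(Add(-2, -62, Mul(2, 3844)), -6), 2)) = Mul(530, Pow(Add(Add(-2, -62, 7688), -6), 2)) = Mul(530, Pow(Add(7624, -6), 2)) = Mul(530, Pow(7618, 2)) = Mul(530, 58033924) = 30757979720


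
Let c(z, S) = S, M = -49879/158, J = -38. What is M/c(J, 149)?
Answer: -49879/23542 ≈ -2.1187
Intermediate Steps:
M = -49879/158 (M = -49879*1/158 = -49879/158 ≈ -315.69)
M/c(J, 149) = -49879/158/149 = -49879/158*1/149 = -49879/23542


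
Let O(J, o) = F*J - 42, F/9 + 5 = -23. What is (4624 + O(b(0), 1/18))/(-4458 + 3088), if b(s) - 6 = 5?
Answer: -181/137 ≈ -1.3212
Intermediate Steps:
F = -252 (F = -45 + 9*(-23) = -45 - 207 = -252)
b(s) = 11 (b(s) = 6 + 5 = 11)
O(J, o) = -42 - 252*J (O(J, o) = -252*J - 42 = -42 - 252*J)
(4624 + O(b(0), 1/18))/(-4458 + 3088) = (4624 + (-42 - 252*11))/(-4458 + 3088) = (4624 + (-42 - 2772))/(-1370) = (4624 - 2814)*(-1/1370) = 1810*(-1/1370) = -181/137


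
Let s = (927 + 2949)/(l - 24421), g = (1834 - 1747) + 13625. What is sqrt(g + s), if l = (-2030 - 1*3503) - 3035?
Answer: 2*sqrt(3730571720447)/32989 ≈ 117.10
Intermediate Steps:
g = 13712 (g = 87 + 13625 = 13712)
l = -8568 (l = (-2030 - 3503) - 3035 = -5533 - 3035 = -8568)
s = -3876/32989 (s = (927 + 2949)/(-8568 - 24421) = 3876/(-32989) = 3876*(-1/32989) = -3876/32989 ≈ -0.11749)
sqrt(g + s) = sqrt(13712 - 3876/32989) = sqrt(452341292/32989) = 2*sqrt(3730571720447)/32989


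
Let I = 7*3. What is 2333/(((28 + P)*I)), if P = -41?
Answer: -2333/273 ≈ -8.5458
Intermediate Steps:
I = 21
2333/(((28 + P)*I)) = 2333/(((28 - 41)*21)) = 2333/((-13*21)) = 2333/(-273) = 2333*(-1/273) = -2333/273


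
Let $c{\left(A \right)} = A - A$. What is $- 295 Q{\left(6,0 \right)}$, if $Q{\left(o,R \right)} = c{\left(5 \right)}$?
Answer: $0$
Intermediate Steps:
$c{\left(A \right)} = 0$
$Q{\left(o,R \right)} = 0$
$- 295 Q{\left(6,0 \right)} = \left(-295\right) 0 = 0$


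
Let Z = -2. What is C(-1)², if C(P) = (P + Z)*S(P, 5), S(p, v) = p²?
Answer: 9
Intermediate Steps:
C(P) = P²*(-2 + P) (C(P) = (P - 2)*P² = (-2 + P)*P² = P²*(-2 + P))
C(-1)² = ((-1)²*(-2 - 1))² = (1*(-3))² = (-3)² = 9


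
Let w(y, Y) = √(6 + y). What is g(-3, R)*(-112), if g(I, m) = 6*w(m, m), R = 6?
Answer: -1344*√3 ≈ -2327.9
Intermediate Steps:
g(I, m) = 6*√(6 + m)
g(-3, R)*(-112) = (6*√(6 + 6))*(-112) = (6*√12)*(-112) = (6*(2*√3))*(-112) = (12*√3)*(-112) = -1344*√3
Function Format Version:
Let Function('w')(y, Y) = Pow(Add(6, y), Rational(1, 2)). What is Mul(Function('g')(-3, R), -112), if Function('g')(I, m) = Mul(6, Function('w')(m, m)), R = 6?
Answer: Mul(-1344, Pow(3, Rational(1, 2))) ≈ -2327.9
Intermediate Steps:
Function('g')(I, m) = Mul(6, Pow(Add(6, m), Rational(1, 2)))
Mul(Function('g')(-3, R), -112) = Mul(Mul(6, Pow(Add(6, 6), Rational(1, 2))), -112) = Mul(Mul(6, Pow(12, Rational(1, 2))), -112) = Mul(Mul(6, Mul(2, Pow(3, Rational(1, 2)))), -112) = Mul(Mul(12, Pow(3, Rational(1, 2))), -112) = Mul(-1344, Pow(3, Rational(1, 2)))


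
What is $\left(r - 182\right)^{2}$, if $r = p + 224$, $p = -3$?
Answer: $1521$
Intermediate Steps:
$r = 221$ ($r = -3 + 224 = 221$)
$\left(r - 182\right)^{2} = \left(221 - 182\right)^{2} = 39^{2} = 1521$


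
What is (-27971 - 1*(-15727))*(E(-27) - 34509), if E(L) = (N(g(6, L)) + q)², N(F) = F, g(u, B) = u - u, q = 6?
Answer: 422087412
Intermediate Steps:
g(u, B) = 0
E(L) = 36 (E(L) = (0 + 6)² = 6² = 36)
(-27971 - 1*(-15727))*(E(-27) - 34509) = (-27971 - 1*(-15727))*(36 - 34509) = (-27971 + 15727)*(-34473) = -12244*(-34473) = 422087412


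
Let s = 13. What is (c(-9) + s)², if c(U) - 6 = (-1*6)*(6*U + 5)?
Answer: 97969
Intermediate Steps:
c(U) = -24 - 36*U (c(U) = 6 + (-1*6)*(6*U + 5) = 6 - 6*(5 + 6*U) = 6 + (-30 - 36*U) = -24 - 36*U)
(c(-9) + s)² = ((-24 - 36*(-9)) + 13)² = ((-24 + 324) + 13)² = (300 + 13)² = 313² = 97969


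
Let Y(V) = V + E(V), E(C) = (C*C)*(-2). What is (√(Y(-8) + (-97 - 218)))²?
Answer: -451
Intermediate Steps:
E(C) = -2*C² (E(C) = C²*(-2) = -2*C²)
Y(V) = V - 2*V²
(√(Y(-8) + (-97 - 218)))² = (√(-8*(1 - 2*(-8)) + (-97 - 218)))² = (√(-8*(1 + 16) - 315))² = (√(-8*17 - 315))² = (√(-136 - 315))² = (√(-451))² = (I*√451)² = -451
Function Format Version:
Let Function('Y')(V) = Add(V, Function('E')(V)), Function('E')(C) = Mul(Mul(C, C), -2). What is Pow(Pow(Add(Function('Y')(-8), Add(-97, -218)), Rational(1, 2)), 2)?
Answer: -451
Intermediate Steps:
Function('E')(C) = Mul(-2, Pow(C, 2)) (Function('E')(C) = Mul(Pow(C, 2), -2) = Mul(-2, Pow(C, 2)))
Function('Y')(V) = Add(V, Mul(-2, Pow(V, 2)))
Pow(Pow(Add(Function('Y')(-8), Add(-97, -218)), Rational(1, 2)), 2) = Pow(Pow(Add(Mul(-8, Add(1, Mul(-2, -8))), Add(-97, -218)), Rational(1, 2)), 2) = Pow(Pow(Add(Mul(-8, Add(1, 16)), -315), Rational(1, 2)), 2) = Pow(Pow(Add(Mul(-8, 17), -315), Rational(1, 2)), 2) = Pow(Pow(Add(-136, -315), Rational(1, 2)), 2) = Pow(Pow(-451, Rational(1, 2)), 2) = Pow(Mul(I, Pow(451, Rational(1, 2))), 2) = -451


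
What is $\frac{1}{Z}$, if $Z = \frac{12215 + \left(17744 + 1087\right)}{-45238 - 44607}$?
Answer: $- \frac{89845}{31046} \approx -2.8939$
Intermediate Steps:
$Z = - \frac{31046}{89845}$ ($Z = \frac{12215 + 18831}{-89845} = 31046 \left(- \frac{1}{89845}\right) = - \frac{31046}{89845} \approx -0.34555$)
$\frac{1}{Z} = \frac{1}{- \frac{31046}{89845}} = - \frac{89845}{31046}$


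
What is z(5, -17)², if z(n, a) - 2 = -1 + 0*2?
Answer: 1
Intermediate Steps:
z(n, a) = 1 (z(n, a) = 2 + (-1 + 0*2) = 2 + (-1 + 0) = 2 - 1 = 1)
z(5, -17)² = 1² = 1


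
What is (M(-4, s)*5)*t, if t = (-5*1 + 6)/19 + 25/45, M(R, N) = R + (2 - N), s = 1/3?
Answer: -3640/513 ≈ -7.0955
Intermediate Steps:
s = 1/3 ≈ 0.33333
M(R, N) = 2 + R - N
t = 104/171 (t = (-5 + 6)*(1/19) + 25*(1/45) = 1*(1/19) + 5/9 = 1/19 + 5/9 = 104/171 ≈ 0.60819)
(M(-4, s)*5)*t = ((2 - 4 - 1*1/3)*5)*(104/171) = ((2 - 4 - 1/3)*5)*(104/171) = -7/3*5*(104/171) = -35/3*104/171 = -3640/513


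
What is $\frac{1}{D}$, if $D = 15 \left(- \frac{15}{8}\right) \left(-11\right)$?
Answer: $\frac{8}{2475} \approx 0.0032323$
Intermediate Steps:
$D = \frac{2475}{8}$ ($D = 15 \left(\left(-15\right) \frac{1}{8}\right) \left(-11\right) = 15 \left(- \frac{15}{8}\right) \left(-11\right) = \left(- \frac{225}{8}\right) \left(-11\right) = \frac{2475}{8} \approx 309.38$)
$\frac{1}{D} = \frac{1}{\frac{2475}{8}} = \frac{8}{2475}$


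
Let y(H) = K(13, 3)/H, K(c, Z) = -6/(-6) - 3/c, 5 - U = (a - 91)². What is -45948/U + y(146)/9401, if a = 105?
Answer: 409927334407/1704015859 ≈ 240.57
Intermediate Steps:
U = -191 (U = 5 - (105 - 91)² = 5 - 1*14² = 5 - 1*196 = 5 - 196 = -191)
K(c, Z) = 1 - 3/c (K(c, Z) = -6*(-⅙) - 3/c = 1 - 3/c)
y(H) = 10/(13*H) (y(H) = ((-3 + 13)/13)/H = ((1/13)*10)/H = 10/(13*H))
-45948/U + y(146)/9401 = -45948/(-191) + ((10/13)/146)/9401 = -45948*(-1/191) + ((10/13)*(1/146))*(1/9401) = 45948/191 + (5/949)*(1/9401) = 45948/191 + 5/8921549 = 409927334407/1704015859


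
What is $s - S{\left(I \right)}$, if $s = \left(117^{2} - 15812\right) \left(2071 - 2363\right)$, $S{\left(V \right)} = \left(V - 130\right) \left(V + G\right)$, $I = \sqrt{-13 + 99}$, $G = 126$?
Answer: $636210 + 4 \sqrt{86} \approx 6.3625 \cdot 10^{5}$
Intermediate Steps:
$I = \sqrt{86} \approx 9.2736$
$S{\left(V \right)} = \left(-130 + V\right) \left(126 + V\right)$ ($S{\left(V \right)} = \left(V - 130\right) \left(V + 126\right) = \left(-130 + V\right) \left(126 + V\right)$)
$s = 619916$ ($s = \left(13689 - 15812\right) \left(-292\right) = \left(-2123\right) \left(-292\right) = 619916$)
$s - S{\left(I \right)} = 619916 - \left(-16380 + \left(\sqrt{86}\right)^{2} - 4 \sqrt{86}\right) = 619916 - \left(-16380 + 86 - 4 \sqrt{86}\right) = 619916 - \left(-16294 - 4 \sqrt{86}\right) = 619916 + \left(16294 + 4 \sqrt{86}\right) = 636210 + 4 \sqrt{86}$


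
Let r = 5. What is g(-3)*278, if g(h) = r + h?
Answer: 556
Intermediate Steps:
g(h) = 5 + h
g(-3)*278 = (5 - 3)*278 = 2*278 = 556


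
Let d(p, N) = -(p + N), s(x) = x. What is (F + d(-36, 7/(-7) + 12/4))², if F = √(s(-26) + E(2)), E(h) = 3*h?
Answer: 1136 + 136*I*√5 ≈ 1136.0 + 304.11*I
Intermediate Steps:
d(p, N) = -N - p (d(p, N) = -(N + p) = -N - p)
F = 2*I*√5 (F = √(-26 + 3*2) = √(-26 + 6) = √(-20) = 2*I*√5 ≈ 4.4721*I)
(F + d(-36, 7/(-7) + 12/4))² = (2*I*√5 + (-(7/(-7) + 12/4) - 1*(-36)))² = (2*I*√5 + (-(7*(-⅐) + 12*(¼)) + 36))² = (2*I*√5 + (-(-1 + 3) + 36))² = (2*I*√5 + (-1*2 + 36))² = (2*I*√5 + (-2 + 36))² = (2*I*√5 + 34)² = (34 + 2*I*√5)²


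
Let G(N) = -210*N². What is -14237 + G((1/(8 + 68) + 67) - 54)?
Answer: -143819161/2888 ≈ -49799.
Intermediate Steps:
-14237 + G((1/(8 + 68) + 67) - 54) = -14237 - 210*((1/(8 + 68) + 67) - 54)² = -14237 - 210*((1/76 + 67) - 54)² = -14237 - 210*(5093/76 - 54)² = -14237 - 210*(989/76)² = -14237 - 210*978121/5776 = -14237 - 102702705/2888 = -143819161/2888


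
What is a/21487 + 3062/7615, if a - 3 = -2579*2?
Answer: 26537869/163623505 ≈ 0.16219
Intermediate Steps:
a = -5155 (a = 3 - 2579*2 = 3 - 5158 = -5155)
a/21487 + 3062/7615 = -5155/21487 + 3062/7615 = 26537869/163623505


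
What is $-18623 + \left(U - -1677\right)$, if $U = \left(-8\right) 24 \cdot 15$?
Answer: $-19826$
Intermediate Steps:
$U = -2880$ ($U = \left(-192\right) 15 = -2880$)
$-18623 + \left(U - -1677\right) = -18623 - 1203 = -19826$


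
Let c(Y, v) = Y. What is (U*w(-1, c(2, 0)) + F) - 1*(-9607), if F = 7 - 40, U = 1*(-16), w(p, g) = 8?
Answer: 9446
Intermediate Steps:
U = -16
F = -33
(U*w(-1, c(2, 0)) + F) - 1*(-9607) = (-16*8 - 33) - 1*(-9607) = (-128 - 33) + 9607 = -161 + 9607 = 9446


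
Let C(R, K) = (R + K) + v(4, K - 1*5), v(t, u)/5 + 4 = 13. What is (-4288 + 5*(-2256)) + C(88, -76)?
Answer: -15511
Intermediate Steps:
v(t, u) = 45 (v(t, u) = -20 + 5*13 = -20 + 65 = 45)
C(R, K) = 45 + K + R (C(R, K) = (R + K) + 45 = (K + R) + 45 = 45 + K + R)
(-4288 + 5*(-2256)) + C(88, -76) = (-4288 + 5*(-2256)) + (45 - 76 + 88) = (-4288 - 11280) + 57 = -15568 + 57 = -15511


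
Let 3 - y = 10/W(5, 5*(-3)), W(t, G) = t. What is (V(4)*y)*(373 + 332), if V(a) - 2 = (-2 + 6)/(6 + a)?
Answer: 1692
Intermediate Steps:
V(a) = 2 + 4/(6 + a) (V(a) = 2 + (-2 + 6)/(6 + a) = 2 + 4/(6 + a))
y = 1 (y = 3 - 10/5 = 3 - 1*2 = 3 - 2 = 1)
(V(4)*y)*(373 + 332) = ((2*(8 + 4)/(6 + 4))*1)*(373 + 332) = ((2*12/10)*1)*705 = ((2*(⅒)*12)*1)*705 = ((12/5)*1)*705 = (12/5)*705 = 1692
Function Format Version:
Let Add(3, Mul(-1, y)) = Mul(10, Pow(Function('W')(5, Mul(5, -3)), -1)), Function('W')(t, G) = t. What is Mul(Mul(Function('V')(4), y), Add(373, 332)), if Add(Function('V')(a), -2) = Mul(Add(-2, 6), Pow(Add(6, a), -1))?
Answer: 1692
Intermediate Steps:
Function('V')(a) = Add(2, Mul(4, Pow(Add(6, a), -1))) (Function('V')(a) = Add(2, Mul(Add(-2, 6), Pow(Add(6, a), -1))) = Add(2, Mul(4, Pow(Add(6, a), -1))))
y = 1 (y = Add(3, Mul(-1, Mul(10, Pow(5, -1)))) = Add(3, Mul(-1, Mul(10, Rational(1, 5)))) = Add(3, Mul(-1, 2)) = Add(3, -2) = 1)
Mul(Mul(Function('V')(4), y), Add(373, 332)) = Mul(Mul(Mul(2, Pow(Add(6, 4), -1), Add(8, 4)), 1), Add(373, 332)) = Mul(Mul(Mul(2, Pow(10, -1), 12), 1), 705) = Mul(Mul(Mul(2, Rational(1, 10), 12), 1), 705) = Mul(Mul(Rational(12, 5), 1), 705) = Mul(Rational(12, 5), 705) = 1692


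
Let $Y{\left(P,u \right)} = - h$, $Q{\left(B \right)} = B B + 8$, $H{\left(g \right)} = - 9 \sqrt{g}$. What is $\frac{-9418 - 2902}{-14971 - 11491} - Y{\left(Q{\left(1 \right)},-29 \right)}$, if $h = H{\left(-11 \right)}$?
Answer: $\frac{6160}{13231} - 9 i \sqrt{11} \approx 0.46557 - 29.85 i$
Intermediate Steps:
$h = - 9 i \sqrt{11}$ ($h = - 9 \sqrt{-11} = - 9 i \sqrt{11} \approx - 29.85 i$)
$Q{\left(B \right)} = 8 + B^{2}$ ($Q{\left(B \right)} = B^{2} + 8 = 8 + B^{2}$)
$Y{\left(P,u \right)} = 9 i \sqrt{11}$ ($Y{\left(P,u \right)} = - \left(-9\right) i \sqrt{11} = 9 i \sqrt{11}$)
$\frac{-9418 - 2902}{-14971 - 11491} - Y{\left(Q{\left(1 \right)},-29 \right)} = \frac{-9418 - 2902}{-14971 - 11491} - 9 i \sqrt{11} = - \frac{12320}{-26462} - 9 i \sqrt{11} = \left(-12320\right) \left(- \frac{1}{26462}\right) - 9 i \sqrt{11} = \frac{6160}{13231} - 9 i \sqrt{11}$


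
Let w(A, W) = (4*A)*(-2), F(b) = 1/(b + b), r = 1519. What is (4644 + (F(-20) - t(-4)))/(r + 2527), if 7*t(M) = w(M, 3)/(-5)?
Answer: 1300569/1132880 ≈ 1.1480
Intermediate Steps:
F(b) = 1/(2*b)
w(A, W) = -8*A
t(M) = 8*M/35 (t(M) = (-8*M/(-5))/7 = (-8*M*(-⅕))/7 = (8*M/5)/7 = 8*M/35)
(4644 + (F(-20) - t(-4)))/(r + 2527) = (4644 + ((½)/(-20) - 8*(-4)/35))/(1519 + 2527) = (4644 + ((½)*(-1/20) - 1*(-32/35)))/4046 = (4644 + (-1/40 + 32/35))*(1/4046) = (4644 + 249/280)*(1/4046) = (1300569/280)*(1/4046) = 1300569/1132880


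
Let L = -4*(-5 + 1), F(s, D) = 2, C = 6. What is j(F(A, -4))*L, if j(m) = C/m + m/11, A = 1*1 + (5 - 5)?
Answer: 560/11 ≈ 50.909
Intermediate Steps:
A = 1 (A = 1 + 0 = 1)
j(m) = 6/m + m/11
L = 16 (L = -4*(-4) = 16)
j(F(A, -4))*L = (6/2 + (1/11)*2)*16 = (6*(1/2) + 2/11)*16 = (3 + 2/11)*16 = (35/11)*16 = 560/11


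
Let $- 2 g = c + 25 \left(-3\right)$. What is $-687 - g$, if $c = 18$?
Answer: $- \frac{1431}{2} \approx -715.5$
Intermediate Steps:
$g = \frac{57}{2}$ ($g = - \frac{18 + 25 \left(-3\right)}{2} = - \frac{18 - 75}{2} = \left(- \frac{1}{2}\right) \left(-57\right) = \frac{57}{2} \approx 28.5$)
$-687 - g = -687 - \frac{57}{2} = - \frac{1431}{2}$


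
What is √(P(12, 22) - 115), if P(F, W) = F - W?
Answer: 5*I*√5 ≈ 11.18*I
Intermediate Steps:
√(P(12, 22) - 115) = √((12 - 1*22) - 115) = √((12 - 22) - 115) = √(-10 - 115) = √(-125) = 5*I*√5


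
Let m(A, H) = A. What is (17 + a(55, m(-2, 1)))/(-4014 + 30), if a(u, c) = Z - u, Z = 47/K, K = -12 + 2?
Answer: 427/39840 ≈ 0.010718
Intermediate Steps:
K = -10
Z = -47/10 (Z = 47/(-10) = 47*(-⅒) = -47/10 ≈ -4.7000)
a(u, c) = -47/10 - u
(17 + a(55, m(-2, 1)))/(-4014 + 30) = (17 + (-47/10 - 1*55))/(-4014 + 30) = (17 + (-47/10 - 55))/(-3984) = (17 - 597/10)*(-1/3984) = -427/10*(-1/3984) = 427/39840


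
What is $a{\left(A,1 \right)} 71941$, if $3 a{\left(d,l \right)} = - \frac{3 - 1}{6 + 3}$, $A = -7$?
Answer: $- \frac{143882}{27} \approx -5329.0$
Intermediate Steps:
$a{\left(d,l \right)} = - \frac{2}{27}$ ($a{\left(d,l \right)} = \frac{\left(-1\right) \frac{3 - 1}{6 + 3}}{3} = \frac{\left(-1\right) \frac{2}{9}}{3} = \frac{1}{3} \left(- \frac{2}{9}\right) = - \frac{2}{27}$)
$a{\left(A,1 \right)} 71941 = \left(- \frac{2}{27}\right) 71941 = - \frac{143882}{27}$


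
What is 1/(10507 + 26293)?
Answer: 1/36800 ≈ 2.7174e-5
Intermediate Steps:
1/(10507 + 26293) = 1/36800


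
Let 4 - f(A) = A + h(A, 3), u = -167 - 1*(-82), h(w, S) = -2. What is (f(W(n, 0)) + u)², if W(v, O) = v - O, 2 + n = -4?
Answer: 5329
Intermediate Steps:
u = -85 (u = -167 + 82 = -85)
n = -6 (n = -2 - 4 = -6)
f(A) = 6 - A (f(A) = 4 - (A - 2) = 4 - (-2 + A) = 4 + (2 - A) = 6 - A)
(f(W(n, 0)) + u)² = ((6 - (-6 - 1*0)) - 85)² = ((6 - (-6 + 0)) - 85)² = ((6 - 1*(-6)) - 85)² = ((6 + 6) - 85)² = (12 - 85)² = (-73)² = 5329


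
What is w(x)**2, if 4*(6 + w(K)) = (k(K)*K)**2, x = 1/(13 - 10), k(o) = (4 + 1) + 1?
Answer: 25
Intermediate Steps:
k(o) = 6 (k(o) = 5 + 1 = 6)
x = 1/3 ≈ 0.33333
w(K) = -6 + 9*K**2 (w(K) = -6 + (6*K)**2/4 = -6 + (36*K**2)/4 = -6 + 9*K**2)
w(x)**2 = (-6 + 9*(1/3)**2)**2 = (-6 + 9*(1/9))**2 = (-6 + 1)**2 = (-5)**2 = 25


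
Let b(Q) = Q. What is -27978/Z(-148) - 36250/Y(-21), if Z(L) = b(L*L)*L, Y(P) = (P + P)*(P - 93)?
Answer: -14672625167/1940212512 ≈ -7.5624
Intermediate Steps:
Y(P) = 2*P*(-93 + P) (Y(P) = (2*P)*(-93 + P) = 2*P*(-93 + P))
Z(L) = L**3 (Z(L) = (L*L)*L = L**2*L = L**3)
-27978/Z(-148) - 36250/Y(-21) = -27978/((-148)**3) - 36250*(-1/(42*(-93 - 21))) = -27978/(-3241792) - 36250/(2*(-21)*(-114)) = -27978*(-1/3241792) - 36250/4788 = 13989/1620896 - 36250*1/4788 = 13989/1620896 - 18125/2394 = -14672625167/1940212512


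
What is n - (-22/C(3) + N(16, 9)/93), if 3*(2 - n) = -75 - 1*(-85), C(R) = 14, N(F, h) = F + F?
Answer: -23/217 ≈ -0.10599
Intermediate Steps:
N(F, h) = 2*F
n = -4/3 (n = 2 - (-75 - 1*(-85))/3 = 2 - (-75 + 85)/3 = 2 - ⅓*10 = 2 - 10/3 = -4/3 ≈ -1.3333)
n - (-22/C(3) + N(16, 9)/93) = -4/3 - (-22/14 + (2*16)/93) = -4/3 - (-22*1/14 + 32*(1/93)) = -4/3 - (-11/7 + 32/93) = -4/3 - 1*(-799/651) = -4/3 + 799/651 = -23/217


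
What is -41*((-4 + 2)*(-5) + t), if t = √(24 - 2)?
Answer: -410 - 41*√22 ≈ -602.31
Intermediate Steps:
t = √22 ≈ 4.6904
-41*((-4 + 2)*(-5) + t) = -41*((-4 + 2)*(-5) + √22) = -41*(-2*(-5) + √22) = -41*(10 + √22) = -410 - 41*√22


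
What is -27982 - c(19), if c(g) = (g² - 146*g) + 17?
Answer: -25586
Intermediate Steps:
c(g) = 17 + g² - 146*g
-27982 - c(19) = -27982 - (17 + 19² - 146*19) = -27982 - (17 + 361 - 2774) = -27982 - 1*(-2396) = -27982 + 2396 = -25586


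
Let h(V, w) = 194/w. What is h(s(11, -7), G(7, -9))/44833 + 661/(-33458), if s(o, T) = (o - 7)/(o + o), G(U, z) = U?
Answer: -200951439/10500157598 ≈ -0.019138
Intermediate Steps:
s(o, T) = (-7 + o)/(2*o) (s(o, T) = (-7 + o)/((2*o)) = (-7 + o)*(1/(2*o)) = (-7 + o)/(2*o))
h(s(11, -7), G(7, -9))/44833 + 661/(-33458) = (194/7)/44833 + 661/(-33458) = (194*(1/7))*(1/44833) + 661*(-1/33458) = (194/7)*(1/44833) - 661/33458 = 194/313831 - 661/33458 = -200951439/10500157598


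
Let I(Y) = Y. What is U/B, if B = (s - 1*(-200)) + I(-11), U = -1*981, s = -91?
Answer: -981/98 ≈ -10.010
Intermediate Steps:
U = -981
B = 98 (B = (-91 - 1*(-200)) - 11 = (-91 + 200) - 11 = 109 - 11 = 98)
U/B = -981/98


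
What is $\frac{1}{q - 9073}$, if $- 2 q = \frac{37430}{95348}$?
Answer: $- \frac{484}{4391427} \approx -0.00011021$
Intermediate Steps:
$q = - \frac{95}{484}$ ($q = - \frac{37430 \cdot \frac{1}{95348}}{2} = \left(- \frac{1}{2}\right) \frac{95}{242} = - \frac{95}{484} \approx -0.19628$)
$\frac{1}{q - 9073} = \frac{1}{- \frac{95}{484} - 9073} = \frac{1}{- \frac{4391427}{484}} = - \frac{484}{4391427}$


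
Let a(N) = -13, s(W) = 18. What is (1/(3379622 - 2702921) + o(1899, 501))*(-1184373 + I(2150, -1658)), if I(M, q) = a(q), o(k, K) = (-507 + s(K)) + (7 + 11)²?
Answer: 132243405262304/676701 ≈ 1.9542e+8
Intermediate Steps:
o(k, K) = -165 (o(k, K) = (-507 + 18) + (7 + 11)² = -489 + 18² = -489 + 324 = -165)
I(M, q) = -13
(1/(3379622 - 2702921) + o(1899, 501))*(-1184373 + I(2150, -1658)) = (1/(3379622 - 2702921) - 165)*(-1184373 - 13) = (1/676701 - 165)*(-1184386) = -111655664/676701*(-1184386) = 132243405262304/676701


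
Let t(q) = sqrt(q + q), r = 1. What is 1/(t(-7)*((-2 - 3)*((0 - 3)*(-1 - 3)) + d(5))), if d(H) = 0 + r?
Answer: I*sqrt(14)/826 ≈ 0.0045298*I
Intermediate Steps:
t(q) = sqrt(2)*sqrt(q) (t(q) = sqrt(2*q) = sqrt(2)*sqrt(q))
d(H) = 1 (d(H) = 0 + 1 = 1)
1/(t(-7)*((-2 - 3)*((0 - 3)*(-1 - 3)) + d(5))) = 1/((sqrt(2)*sqrt(-7))*((-2 - 3)*((0 - 3)*(-1 - 3)) + 1)) = 1/((sqrt(2)*(I*sqrt(7)))*(-(-15)*(-4) + 1)) = 1/((I*sqrt(14))*(-5*12 + 1)) = 1/((I*sqrt(14))*(-60 + 1)) = 1/((I*sqrt(14))*(-59)) = 1/(-59*I*sqrt(14)) = I*sqrt(14)/826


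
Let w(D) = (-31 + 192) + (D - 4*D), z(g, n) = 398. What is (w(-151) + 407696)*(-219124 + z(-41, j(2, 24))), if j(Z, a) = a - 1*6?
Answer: -89308013060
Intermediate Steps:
j(Z, a) = -6 + a (j(Z, a) = a - 6 = -6 + a)
w(D) = 161 - 3*D
(w(-151) + 407696)*(-219124 + z(-41, j(2, 24))) = ((161 - 3*(-151)) + 407696)*(-219124 + 398) = ((161 + 453) + 407696)*(-218726) = (614 + 407696)*(-218726) = 408310*(-218726) = -89308013060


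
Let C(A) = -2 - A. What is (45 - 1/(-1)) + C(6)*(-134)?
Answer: 1118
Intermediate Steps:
(45 - 1/(-1)) + C(6)*(-134) = (45 - 1/(-1)) + (-2 - 1*6)*(-134) = (45 - 1*(-1)) + (-2 - 6)*(-134) = (45 + 1) - 8*(-134) = 46 + 1072 = 1118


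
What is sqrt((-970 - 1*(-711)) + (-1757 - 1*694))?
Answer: I*sqrt(2710) ≈ 52.058*I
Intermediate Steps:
sqrt((-970 - 1*(-711)) + (-1757 - 1*694)) = sqrt((-970 + 711) + (-1757 - 694)) = sqrt(-259 - 2451) = sqrt(-2710) = I*sqrt(2710)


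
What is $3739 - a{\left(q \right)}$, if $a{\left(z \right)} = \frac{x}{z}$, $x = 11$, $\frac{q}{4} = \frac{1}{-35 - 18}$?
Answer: $\frac{15539}{4} \approx 3884.8$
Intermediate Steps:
$q = - \frac{4}{53}$ ($q = \frac{4}{-35 - 18} = \frac{4}{-53} = 4 \left(- \frac{1}{53}\right) = - \frac{4}{53} \approx -0.075472$)
$a{\left(z \right)} = \frac{11}{z}$
$3739 - a{\left(q \right)} = 3739 - \frac{11}{- \frac{4}{53}} = 3739 - 11 \left(- \frac{53}{4}\right) = 3739 - - \frac{583}{4} = 3739 + \frac{583}{4} = \frac{15539}{4}$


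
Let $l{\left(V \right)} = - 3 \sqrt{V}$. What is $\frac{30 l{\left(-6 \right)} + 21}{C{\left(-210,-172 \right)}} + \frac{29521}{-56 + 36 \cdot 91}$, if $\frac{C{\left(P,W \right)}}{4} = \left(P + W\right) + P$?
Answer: $\frac{17459527}{1906240} + \frac{45 i \sqrt{6}}{1184} \approx 9.1591 + 0.093097 i$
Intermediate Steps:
$C{\left(P,W \right)} = 4 W + 8 P$ ($C{\left(P,W \right)} = 4 \left(\left(P + W\right) + P\right) = 4 \left(W + 2 P\right) = 4 W + 8 P$)
$\frac{30 l{\left(-6 \right)} + 21}{C{\left(-210,-172 \right)}} + \frac{29521}{-56 + 36 \cdot 91} = \frac{30 \left(- 3 \sqrt{-6}\right) + 21}{4 \left(-172\right) + 8 \left(-210\right)} + \frac{29521}{-56 + 36 \cdot 91} = \frac{30 \left(- 3 i \sqrt{6}\right) + 21}{-688 - 1680} + \frac{29521}{-56 + 3276} = \frac{30 \left(- 3 i \sqrt{6}\right) + 21}{-2368} + \frac{29521}{3220} = \left(- 90 i \sqrt{6} + 21\right) \left(- \frac{1}{2368}\right) + 29521 \cdot \frac{1}{3220} = \left(21 - 90 i \sqrt{6}\right) \left(- \frac{1}{2368}\right) + \frac{29521}{3220} = \left(- \frac{21}{2368} + \frac{45 i \sqrt{6}}{1184}\right) + \frac{29521}{3220} = \frac{17459527}{1906240} + \frac{45 i \sqrt{6}}{1184}$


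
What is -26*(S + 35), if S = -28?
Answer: -182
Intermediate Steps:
-26*(S + 35) = -26*(-28 + 35) = -26*7 = -182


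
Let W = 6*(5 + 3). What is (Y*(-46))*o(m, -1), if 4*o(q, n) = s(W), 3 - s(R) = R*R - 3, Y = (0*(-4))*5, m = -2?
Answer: 0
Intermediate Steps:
W = 48 (W = 6*8 = 48)
Y = 0 (Y = 0*5 = 0)
s(R) = 6 - R**2 (s(R) = 3 - (R*R - 3) = 3 - (R**2 - 3) = 3 - (-3 + R**2) = 3 + (3 - R**2) = 6 - R**2)
o(q, n) = -1149/2 (o(q, n) = (6 - 1*48**2)/4 = (6 - 1*2304)/4 = (6 - 2304)/4 = (1/4)*(-2298) = -1149/2)
(Y*(-46))*o(m, -1) = (0*(-46))*(-1149/2) = 0*(-1149/2) = 0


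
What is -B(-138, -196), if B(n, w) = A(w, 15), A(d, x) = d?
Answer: 196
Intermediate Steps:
B(n, w) = w
-B(-138, -196) = -1*(-196) = 196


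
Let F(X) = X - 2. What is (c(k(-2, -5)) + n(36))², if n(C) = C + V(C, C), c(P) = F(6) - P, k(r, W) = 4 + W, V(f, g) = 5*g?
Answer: 48841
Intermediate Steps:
F(X) = -2 + X
c(P) = 4 - P (c(P) = (-2 + 6) - P = 4 - P)
n(C) = 6*C (n(C) = C + 5*C = 6*C)
(c(k(-2, -5)) + n(36))² = ((4 - (4 - 5)) + 6*36)² = ((4 - 1*(-1)) + 216)² = ((4 + 1) + 216)² = (5 + 216)² = 221² = 48841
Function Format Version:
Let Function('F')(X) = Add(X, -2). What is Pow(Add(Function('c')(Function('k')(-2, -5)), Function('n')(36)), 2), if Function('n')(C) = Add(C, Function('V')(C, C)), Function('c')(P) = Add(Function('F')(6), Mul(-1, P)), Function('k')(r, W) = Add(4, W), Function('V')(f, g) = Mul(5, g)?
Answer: 48841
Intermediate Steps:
Function('F')(X) = Add(-2, X)
Function('c')(P) = Add(4, Mul(-1, P)) (Function('c')(P) = Add(Add(-2, 6), Mul(-1, P)) = Add(4, Mul(-1, P)))
Function('n')(C) = Mul(6, C) (Function('n')(C) = Add(C, Mul(5, C)) = Mul(6, C))
Pow(Add(Function('c')(Function('k')(-2, -5)), Function('n')(36)), 2) = Pow(Add(Add(4, Mul(-1, Add(4, -5))), Mul(6, 36)), 2) = Pow(Add(Add(4, Mul(-1, -1)), 216), 2) = Pow(Add(Add(4, 1), 216), 2) = Pow(Add(5, 216), 2) = Pow(221, 2) = 48841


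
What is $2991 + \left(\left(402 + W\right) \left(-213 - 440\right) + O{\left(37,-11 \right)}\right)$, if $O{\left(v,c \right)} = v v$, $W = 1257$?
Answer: $-1078967$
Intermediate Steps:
$O{\left(v,c \right)} = v^{2}$
$2991 + \left(\left(402 + W\right) \left(-213 - 440\right) + O{\left(37,-11 \right)}\right) = 2991 + \left(\left(402 + 1257\right) \left(-213 - 440\right) + 37^{2}\right) = 2991 + \left(1659 \left(-653\right) + 1369\right) = 2991 + \left(-1083327 + 1369\right) = 2991 - 1081958 = -1078967$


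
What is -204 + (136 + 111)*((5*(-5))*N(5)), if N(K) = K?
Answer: -31079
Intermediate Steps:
-204 + (136 + 111)*((5*(-5))*N(5)) = -204 + (136 + 111)*((5*(-5))*5) = -204 + 247*(-25*5) = -204 + 247*(-125) = -204 - 30875 = -31079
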